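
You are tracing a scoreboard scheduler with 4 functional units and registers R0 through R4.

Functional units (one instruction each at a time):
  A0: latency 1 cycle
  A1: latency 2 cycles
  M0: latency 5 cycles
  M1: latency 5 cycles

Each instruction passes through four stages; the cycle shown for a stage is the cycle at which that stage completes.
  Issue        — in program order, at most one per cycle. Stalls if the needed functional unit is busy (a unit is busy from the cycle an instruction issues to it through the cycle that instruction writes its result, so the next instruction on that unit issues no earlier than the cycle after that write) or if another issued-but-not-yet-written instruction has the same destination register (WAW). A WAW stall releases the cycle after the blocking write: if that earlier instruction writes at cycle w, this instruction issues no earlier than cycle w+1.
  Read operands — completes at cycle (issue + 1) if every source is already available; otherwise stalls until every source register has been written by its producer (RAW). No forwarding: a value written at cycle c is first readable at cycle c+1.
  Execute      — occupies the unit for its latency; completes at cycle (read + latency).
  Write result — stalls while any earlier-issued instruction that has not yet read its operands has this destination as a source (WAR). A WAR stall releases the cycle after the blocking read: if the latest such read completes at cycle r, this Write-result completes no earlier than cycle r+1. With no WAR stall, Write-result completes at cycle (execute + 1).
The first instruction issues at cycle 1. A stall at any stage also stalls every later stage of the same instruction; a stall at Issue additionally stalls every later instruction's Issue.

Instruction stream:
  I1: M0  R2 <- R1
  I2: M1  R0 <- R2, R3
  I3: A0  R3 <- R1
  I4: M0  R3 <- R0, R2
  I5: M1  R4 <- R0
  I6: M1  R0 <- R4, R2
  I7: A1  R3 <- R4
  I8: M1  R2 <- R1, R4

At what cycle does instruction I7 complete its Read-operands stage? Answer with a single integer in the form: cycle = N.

cycle = 26

1) issue 1, read 2, done 7, write 8
2) issue 2, read 9, done 14, write 15  <RAW R2: wait I1 write@8>
3) issue 3, read 4, done 5, write 10  <WAR R3: wait I2 read@9>
4) issue 11, read 16, done 21, write 22  <WAW R3: wait I3 write@10 / RAW R0: wait I2 write@15>
5) issue 16, read 17, done 22, write 23  <struct: M1 busy until I2 writes@15>
6) issue 24, read 25, done 30, write 31  <struct: M1 busy until I5 writes@23>
7) issue 25, read 26, done 28, write 29
8) issue 32, read 33, done 38, write 39  <struct: M1 busy until I6 writes@31>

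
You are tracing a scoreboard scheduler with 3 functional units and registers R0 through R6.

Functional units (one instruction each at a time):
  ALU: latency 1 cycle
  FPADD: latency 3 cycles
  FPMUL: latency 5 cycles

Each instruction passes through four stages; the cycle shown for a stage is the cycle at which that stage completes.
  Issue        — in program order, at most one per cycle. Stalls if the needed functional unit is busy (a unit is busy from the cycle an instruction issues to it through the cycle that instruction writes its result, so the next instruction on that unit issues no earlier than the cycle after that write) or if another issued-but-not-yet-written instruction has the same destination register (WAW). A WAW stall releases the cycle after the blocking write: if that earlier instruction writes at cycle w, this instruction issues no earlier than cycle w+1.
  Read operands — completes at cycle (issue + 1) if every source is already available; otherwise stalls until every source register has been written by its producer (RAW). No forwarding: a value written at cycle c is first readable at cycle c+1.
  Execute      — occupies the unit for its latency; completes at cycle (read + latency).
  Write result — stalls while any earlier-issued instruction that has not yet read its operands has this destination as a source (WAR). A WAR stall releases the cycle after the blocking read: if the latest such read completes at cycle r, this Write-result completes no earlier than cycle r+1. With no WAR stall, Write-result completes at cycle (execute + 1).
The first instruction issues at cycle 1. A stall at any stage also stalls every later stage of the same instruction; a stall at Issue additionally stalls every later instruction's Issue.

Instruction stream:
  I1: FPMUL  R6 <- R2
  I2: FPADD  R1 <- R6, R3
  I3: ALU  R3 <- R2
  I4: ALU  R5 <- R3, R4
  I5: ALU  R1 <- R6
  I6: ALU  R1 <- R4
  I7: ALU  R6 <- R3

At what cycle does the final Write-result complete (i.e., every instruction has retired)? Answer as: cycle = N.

cycle = 26

c1: I1→FPMUL
c2: I1 RO; I2→FPADD
c3: I3→ALU
c4: I3 RO
c5: I3 EX
c7: I1 EX
c8: I1 WR R6
c9: I2 RO
c10: I3 WR R3
c11: I4→ALU
c12: I2 EX; I4 RO
c13: I2 WR R1; I4 EX
c14: I4 WR R5
c15: I5→ALU
c16: I5 RO
c17: I5 EX
c18: I5 WR R1
c19: I6→ALU
c20: I6 RO
c21: I6 EX
c22: I6 WR R1
c23: I7→ALU
c24: I7 RO
c25: I7 EX
c26: I7 WR R6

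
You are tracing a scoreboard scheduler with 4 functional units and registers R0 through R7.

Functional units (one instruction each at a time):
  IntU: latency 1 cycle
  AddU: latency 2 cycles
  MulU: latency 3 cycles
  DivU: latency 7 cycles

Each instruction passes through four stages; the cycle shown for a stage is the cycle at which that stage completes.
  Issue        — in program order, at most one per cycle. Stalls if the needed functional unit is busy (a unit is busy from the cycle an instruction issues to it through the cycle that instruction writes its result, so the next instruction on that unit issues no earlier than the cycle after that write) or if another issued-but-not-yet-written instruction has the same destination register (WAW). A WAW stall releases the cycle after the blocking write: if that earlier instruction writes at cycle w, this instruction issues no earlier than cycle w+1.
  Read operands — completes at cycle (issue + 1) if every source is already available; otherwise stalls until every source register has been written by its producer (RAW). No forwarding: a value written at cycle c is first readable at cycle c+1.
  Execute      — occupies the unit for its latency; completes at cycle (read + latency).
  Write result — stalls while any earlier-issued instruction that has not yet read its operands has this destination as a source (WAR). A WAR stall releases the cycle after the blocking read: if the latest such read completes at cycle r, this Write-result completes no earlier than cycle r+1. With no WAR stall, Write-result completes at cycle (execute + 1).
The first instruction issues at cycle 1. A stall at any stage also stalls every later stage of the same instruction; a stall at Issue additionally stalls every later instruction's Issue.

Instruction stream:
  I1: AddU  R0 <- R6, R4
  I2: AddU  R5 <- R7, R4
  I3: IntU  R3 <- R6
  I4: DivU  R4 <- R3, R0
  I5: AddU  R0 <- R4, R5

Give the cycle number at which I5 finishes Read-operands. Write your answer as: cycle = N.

cycle = 20

cycle 1: I1→AddU
cycle 2: I1 RO
cycle 4: I1 EX
cycle 5: I1 WR R0
cycle 6: I2→AddU
cycle 7: I2 RO; I3→IntU
cycle 8: I3 RO; I4→DivU
cycle 9: I2 EX; I3 EX
cycle 10: I2 WR R5; I3 WR R3
cycle 11: I4 RO; I5→AddU
cycle 18: I4 EX
cycle 19: I4 WR R4
cycle 20: I5 RO
cycle 22: I5 EX
cycle 23: I5 WR R0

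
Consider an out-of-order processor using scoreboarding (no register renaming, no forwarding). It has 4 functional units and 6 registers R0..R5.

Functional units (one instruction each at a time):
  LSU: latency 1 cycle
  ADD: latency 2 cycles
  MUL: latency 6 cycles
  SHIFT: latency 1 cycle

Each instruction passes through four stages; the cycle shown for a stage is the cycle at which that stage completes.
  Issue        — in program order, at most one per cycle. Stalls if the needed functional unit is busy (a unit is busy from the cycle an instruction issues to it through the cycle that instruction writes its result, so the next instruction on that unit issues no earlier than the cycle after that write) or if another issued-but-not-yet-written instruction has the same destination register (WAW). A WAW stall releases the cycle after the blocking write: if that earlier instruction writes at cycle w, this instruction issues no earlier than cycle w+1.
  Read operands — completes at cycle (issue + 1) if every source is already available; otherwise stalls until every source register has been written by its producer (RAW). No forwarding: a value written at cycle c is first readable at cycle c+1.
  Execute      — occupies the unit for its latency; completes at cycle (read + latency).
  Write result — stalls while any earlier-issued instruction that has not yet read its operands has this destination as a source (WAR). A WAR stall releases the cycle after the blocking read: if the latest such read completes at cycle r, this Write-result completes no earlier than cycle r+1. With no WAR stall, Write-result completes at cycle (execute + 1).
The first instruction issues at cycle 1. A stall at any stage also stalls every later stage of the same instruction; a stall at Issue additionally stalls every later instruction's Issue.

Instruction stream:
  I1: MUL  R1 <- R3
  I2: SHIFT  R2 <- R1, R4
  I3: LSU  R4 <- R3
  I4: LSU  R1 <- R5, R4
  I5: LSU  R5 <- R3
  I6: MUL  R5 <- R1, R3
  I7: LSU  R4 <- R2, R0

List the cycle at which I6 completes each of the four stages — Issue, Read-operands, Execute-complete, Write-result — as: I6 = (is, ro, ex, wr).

t=1  I1→MUL
t=2  I1 RO | I2→SHIFT
t=3  I3→LSU
t=4  I3 RO
t=5  I3 EX
t=8  I1 EX
t=9  I1 WR R1
t=10  I2 RO
t=11  I2 EX | I3 WR R4
t=12  I2 WR R2 | I4→LSU
t=13  I4 RO
t=14  I4 EX
t=15  I4 WR R1
t=16  I5→LSU
t=17  I5 RO
t=18  I5 EX
t=19  I5 WR R5
t=20  I6→MUL
t=21  I6 RO | I7→LSU
t=22  I7 RO
t=23  I7 EX
t=24  I7 WR R4
t=27  I6 EX
t=28  I6 WR R5

I6 = (20, 21, 27, 28)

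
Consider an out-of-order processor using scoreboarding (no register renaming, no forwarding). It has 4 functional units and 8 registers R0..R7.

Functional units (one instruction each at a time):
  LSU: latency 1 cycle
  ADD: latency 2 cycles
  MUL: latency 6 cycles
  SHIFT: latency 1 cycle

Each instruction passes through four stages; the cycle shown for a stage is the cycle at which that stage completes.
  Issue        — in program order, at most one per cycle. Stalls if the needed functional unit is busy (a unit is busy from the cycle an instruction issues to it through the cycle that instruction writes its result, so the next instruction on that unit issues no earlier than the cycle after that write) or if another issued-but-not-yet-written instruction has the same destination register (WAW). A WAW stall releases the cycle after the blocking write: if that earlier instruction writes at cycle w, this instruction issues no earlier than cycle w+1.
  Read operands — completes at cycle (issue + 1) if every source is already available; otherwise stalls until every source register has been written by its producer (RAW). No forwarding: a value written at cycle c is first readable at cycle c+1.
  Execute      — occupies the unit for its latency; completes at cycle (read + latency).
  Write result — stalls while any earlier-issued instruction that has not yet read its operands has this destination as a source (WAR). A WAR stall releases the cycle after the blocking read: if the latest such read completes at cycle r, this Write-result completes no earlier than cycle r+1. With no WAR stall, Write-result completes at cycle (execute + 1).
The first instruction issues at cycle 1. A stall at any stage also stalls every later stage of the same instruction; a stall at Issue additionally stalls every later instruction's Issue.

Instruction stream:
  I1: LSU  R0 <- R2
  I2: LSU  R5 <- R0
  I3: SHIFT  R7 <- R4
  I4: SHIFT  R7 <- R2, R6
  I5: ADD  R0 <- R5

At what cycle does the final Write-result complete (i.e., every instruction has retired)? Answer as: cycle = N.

cycle = 15

t=1  I1→LSU
t=2  I1 RO
t=3  I1 EX
t=4  I1 WR R0
t=5  I2→LSU
t=6  I2 RO | I3→SHIFT
t=7  I2 EX | I3 RO
t=8  I2 WR R5 | I3 EX
t=9  I3 WR R7
t=10  I4→SHIFT
t=11  I4 RO | I5→ADD
t=12  I4 EX | I5 RO
t=13  I4 WR R7
t=14  I5 EX
t=15  I5 WR R0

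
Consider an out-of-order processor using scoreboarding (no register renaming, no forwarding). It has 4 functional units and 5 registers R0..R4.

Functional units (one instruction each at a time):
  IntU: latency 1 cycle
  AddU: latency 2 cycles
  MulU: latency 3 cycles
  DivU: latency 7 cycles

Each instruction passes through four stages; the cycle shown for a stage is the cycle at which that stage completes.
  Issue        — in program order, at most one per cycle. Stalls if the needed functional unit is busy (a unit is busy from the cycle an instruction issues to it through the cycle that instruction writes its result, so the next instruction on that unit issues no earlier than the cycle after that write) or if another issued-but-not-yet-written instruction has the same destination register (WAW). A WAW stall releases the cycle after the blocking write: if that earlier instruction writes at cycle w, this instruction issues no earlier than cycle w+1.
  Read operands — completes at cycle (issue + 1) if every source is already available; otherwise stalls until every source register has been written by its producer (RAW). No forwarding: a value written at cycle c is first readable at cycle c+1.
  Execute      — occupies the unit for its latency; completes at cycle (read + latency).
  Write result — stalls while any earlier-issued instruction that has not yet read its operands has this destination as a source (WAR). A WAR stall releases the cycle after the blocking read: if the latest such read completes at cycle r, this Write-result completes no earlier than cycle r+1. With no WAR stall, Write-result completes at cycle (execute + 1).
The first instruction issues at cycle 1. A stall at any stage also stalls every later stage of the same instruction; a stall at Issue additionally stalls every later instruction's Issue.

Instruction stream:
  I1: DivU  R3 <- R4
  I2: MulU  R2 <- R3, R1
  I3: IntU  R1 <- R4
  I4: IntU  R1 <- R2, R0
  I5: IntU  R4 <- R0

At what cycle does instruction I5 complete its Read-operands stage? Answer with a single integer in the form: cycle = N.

cycle = 20

cycle 1: I1→DivU
cycle 2: I1 RO, I2→MulU
cycle 3: I3→IntU
cycle 4: I3 RO
cycle 5: I3 EX
cycle 9: I1 EX
cycle 10: I1 WR R3
cycle 11: I2 RO
cycle 12: I3 WR R1
cycle 13: I4→IntU
cycle 14: I2 EX
cycle 15: I2 WR R2
cycle 16: I4 RO
cycle 17: I4 EX
cycle 18: I4 WR R1
cycle 19: I5→IntU
cycle 20: I5 RO
cycle 21: I5 EX
cycle 22: I5 WR R4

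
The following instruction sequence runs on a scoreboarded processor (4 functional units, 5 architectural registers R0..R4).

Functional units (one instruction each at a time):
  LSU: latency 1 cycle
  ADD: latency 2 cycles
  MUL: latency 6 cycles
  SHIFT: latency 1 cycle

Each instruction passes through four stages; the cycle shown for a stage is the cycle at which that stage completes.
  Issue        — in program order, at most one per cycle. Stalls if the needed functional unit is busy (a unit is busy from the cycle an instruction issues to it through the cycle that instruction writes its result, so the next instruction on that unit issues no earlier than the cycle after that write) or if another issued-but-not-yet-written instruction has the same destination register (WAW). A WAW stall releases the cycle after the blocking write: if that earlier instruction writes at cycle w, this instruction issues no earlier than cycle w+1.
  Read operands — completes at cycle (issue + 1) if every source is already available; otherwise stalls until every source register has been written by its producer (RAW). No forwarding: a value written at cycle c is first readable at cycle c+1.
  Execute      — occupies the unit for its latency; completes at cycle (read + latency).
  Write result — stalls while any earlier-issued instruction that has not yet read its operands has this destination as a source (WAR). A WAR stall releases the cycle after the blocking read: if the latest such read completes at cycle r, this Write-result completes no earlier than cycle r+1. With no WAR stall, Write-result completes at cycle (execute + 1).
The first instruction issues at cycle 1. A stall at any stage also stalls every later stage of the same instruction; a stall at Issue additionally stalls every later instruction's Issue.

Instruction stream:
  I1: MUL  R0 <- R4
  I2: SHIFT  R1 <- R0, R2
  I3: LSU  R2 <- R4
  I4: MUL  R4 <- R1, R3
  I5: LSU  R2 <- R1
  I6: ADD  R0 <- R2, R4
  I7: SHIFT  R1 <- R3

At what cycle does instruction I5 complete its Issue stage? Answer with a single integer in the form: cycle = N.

cycle = 12

I1: IS=1 RO=2 EX=8 WR=9
I2: IS=2 RO=10 EX=11 WR=12  [RAW R0: wait I1 write@9]
I3: IS=3 RO=4 EX=5 WR=11  [WAR R2: wait I2 read@10]
I4: IS=10 RO=13 EX=19 WR=20  [struct: MUL busy until I1 writes@9; RAW R1: wait I2 write@12]
I5: IS=12 RO=13 EX=14 WR=15  [struct: LSU busy until I3 writes@11]
I6: IS=13 RO=21 EX=23 WR=24  [RAW R4: wait I4 write@20]
I7: IS=14 RO=15 EX=16 WR=17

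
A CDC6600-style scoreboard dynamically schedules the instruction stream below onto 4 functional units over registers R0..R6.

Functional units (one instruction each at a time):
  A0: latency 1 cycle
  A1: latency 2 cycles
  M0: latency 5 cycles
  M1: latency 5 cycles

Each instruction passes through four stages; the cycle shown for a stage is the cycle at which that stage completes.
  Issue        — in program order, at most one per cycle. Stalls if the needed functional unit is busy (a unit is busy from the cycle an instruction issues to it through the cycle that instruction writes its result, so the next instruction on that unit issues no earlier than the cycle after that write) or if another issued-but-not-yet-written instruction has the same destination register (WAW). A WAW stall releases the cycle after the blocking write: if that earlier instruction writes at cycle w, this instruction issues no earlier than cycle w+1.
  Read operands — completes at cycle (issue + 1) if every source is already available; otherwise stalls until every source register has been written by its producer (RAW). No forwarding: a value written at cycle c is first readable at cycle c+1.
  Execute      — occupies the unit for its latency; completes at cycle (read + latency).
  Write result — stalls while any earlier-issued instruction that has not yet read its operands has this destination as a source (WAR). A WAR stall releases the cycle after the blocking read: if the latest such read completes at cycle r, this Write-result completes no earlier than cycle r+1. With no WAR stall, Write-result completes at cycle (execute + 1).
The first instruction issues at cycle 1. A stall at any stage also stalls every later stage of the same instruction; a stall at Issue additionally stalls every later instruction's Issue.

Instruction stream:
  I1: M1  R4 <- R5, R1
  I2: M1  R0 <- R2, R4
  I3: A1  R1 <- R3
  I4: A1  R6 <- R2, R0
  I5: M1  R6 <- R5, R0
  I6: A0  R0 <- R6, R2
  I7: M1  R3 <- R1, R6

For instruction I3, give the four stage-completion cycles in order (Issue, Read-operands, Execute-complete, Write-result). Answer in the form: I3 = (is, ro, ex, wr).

I3 = (10, 11, 13, 14)

t=1  I1→M1
t=2  I1 RO
t=7  I1 EX
t=8  I1 WR R4
t=9  I2→M1
t=10  I2 RO · I3→A1
t=11  I3 RO
t=13  I3 EX
t=14  I3 WR R1
t=15  I2 EX · I4→A1
t=16  I2 WR R0
t=17  I4 RO
t=19  I4 EX
t=20  I4 WR R6
t=21  I5→M1
t=22  I5 RO · I6→A0
t=27  I5 EX
t=28  I5 WR R6
t=29  I6 RO · I7→M1
t=30  I6 EX · I7 RO
t=31  I6 WR R0
t=35  I7 EX
t=36  I7 WR R3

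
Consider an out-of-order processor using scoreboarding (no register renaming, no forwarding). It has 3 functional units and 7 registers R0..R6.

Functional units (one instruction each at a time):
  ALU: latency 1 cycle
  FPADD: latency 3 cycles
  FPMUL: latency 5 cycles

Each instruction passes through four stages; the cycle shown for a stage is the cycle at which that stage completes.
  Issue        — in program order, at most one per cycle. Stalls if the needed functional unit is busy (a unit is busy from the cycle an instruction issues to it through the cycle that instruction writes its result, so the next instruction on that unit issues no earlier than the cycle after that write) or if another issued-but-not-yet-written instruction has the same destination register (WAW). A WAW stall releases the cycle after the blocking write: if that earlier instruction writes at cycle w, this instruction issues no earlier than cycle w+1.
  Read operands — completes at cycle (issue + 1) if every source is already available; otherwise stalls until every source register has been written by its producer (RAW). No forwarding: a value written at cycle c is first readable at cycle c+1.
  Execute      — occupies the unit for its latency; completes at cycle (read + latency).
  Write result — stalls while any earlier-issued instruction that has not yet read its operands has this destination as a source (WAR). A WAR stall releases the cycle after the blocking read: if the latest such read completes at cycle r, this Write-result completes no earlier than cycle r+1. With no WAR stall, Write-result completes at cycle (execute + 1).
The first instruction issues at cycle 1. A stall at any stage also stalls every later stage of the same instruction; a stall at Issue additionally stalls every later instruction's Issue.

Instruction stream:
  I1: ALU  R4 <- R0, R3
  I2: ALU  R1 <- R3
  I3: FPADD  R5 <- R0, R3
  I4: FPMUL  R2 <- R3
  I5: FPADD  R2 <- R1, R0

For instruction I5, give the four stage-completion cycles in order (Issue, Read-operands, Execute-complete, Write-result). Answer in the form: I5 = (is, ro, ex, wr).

I1: IS=1 RO=2 EX=3 WR=4
I2: IS=5 RO=6 EX=7 WR=8  [struct: ALU busy until I1 writes@4]
I3: IS=6 RO=7 EX=10 WR=11
I4: IS=7 RO=8 EX=13 WR=14
I5: IS=15 RO=16 EX=19 WR=20  [WAW R2: wait I4 write@14]

I5 = (15, 16, 19, 20)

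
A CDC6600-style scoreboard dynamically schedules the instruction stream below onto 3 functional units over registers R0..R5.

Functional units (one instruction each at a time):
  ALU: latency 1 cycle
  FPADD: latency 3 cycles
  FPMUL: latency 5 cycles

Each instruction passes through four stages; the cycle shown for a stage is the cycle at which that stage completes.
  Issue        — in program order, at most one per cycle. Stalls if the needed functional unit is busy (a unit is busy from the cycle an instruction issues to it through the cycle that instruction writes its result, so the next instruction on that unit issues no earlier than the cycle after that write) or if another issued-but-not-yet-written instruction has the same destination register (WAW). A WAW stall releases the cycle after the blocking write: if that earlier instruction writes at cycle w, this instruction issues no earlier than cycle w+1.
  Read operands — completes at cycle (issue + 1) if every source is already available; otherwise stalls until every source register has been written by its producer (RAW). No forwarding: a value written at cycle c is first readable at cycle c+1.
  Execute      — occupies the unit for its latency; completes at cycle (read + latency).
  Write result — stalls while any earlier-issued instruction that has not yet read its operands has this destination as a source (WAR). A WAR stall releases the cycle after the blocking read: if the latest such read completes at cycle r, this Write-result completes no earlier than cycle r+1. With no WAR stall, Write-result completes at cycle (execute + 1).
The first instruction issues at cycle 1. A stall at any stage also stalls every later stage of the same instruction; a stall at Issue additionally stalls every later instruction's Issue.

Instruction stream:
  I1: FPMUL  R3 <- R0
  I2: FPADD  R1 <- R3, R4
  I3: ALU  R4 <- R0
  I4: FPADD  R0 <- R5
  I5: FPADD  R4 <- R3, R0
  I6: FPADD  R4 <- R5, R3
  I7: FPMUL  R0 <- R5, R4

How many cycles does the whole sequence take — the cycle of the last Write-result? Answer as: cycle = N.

I1  is:1  ro:2  ex:7  wr:8
I2  is:2  ro:9  ex:12  wr:13  — RAW R3: wait I1 write@8
I3  is:3  ro:4  ex:5  wr:10  — WAR R4: wait I2 read@9
I4  is:14  ro:15  ex:18  wr:19  — struct: FPADD busy until I2 writes@13
I5  is:20  ro:21  ex:24  wr:25  — struct: FPADD busy until I4 writes@19
I6  is:26  ro:27  ex:30  wr:31  — struct: FPADD busy until I5 writes@25
I7  is:27  ro:32  ex:37  wr:38  — RAW R4: wait I6 write@31

cycle = 38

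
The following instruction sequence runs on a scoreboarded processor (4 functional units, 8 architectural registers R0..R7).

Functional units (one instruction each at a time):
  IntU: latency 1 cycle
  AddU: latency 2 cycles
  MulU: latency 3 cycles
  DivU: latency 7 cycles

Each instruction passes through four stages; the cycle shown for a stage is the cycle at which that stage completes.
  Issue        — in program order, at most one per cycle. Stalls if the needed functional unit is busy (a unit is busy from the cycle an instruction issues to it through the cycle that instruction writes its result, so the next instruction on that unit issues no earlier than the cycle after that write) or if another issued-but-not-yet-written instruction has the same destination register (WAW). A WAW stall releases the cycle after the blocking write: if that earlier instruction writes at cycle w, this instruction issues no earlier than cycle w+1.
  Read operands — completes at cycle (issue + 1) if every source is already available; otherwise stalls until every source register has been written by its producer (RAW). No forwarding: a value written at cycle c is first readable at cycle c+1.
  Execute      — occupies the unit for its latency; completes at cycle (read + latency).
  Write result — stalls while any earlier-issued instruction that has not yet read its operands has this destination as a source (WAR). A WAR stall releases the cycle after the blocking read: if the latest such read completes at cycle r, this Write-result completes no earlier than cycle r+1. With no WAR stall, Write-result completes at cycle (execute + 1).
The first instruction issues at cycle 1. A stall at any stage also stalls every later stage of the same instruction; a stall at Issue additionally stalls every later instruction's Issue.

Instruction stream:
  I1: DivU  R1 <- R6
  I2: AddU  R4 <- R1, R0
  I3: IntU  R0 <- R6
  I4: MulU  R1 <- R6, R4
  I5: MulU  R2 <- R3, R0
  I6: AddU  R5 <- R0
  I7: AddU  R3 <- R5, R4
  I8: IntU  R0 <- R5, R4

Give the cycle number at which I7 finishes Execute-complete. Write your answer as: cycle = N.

cycle = 29

[I1] 1/2/9/10
[I2] 2/11/13/14  (RAW R1: wait I1 write@10)
[I3] 3/4/5/12  (WAR R0: wait I2 read@11)
[I4] 11/15/18/19  (WAW R1: wait I1 write@10; RAW R4: wait I2 write@14)
[I5] 20/21/24/25  (struct: MulU busy until I4 writes@19)
[I6] 21/22/24/25
[I7] 26/27/29/30  (struct: AddU busy until I6 writes@25)
[I8] 27/28/29/30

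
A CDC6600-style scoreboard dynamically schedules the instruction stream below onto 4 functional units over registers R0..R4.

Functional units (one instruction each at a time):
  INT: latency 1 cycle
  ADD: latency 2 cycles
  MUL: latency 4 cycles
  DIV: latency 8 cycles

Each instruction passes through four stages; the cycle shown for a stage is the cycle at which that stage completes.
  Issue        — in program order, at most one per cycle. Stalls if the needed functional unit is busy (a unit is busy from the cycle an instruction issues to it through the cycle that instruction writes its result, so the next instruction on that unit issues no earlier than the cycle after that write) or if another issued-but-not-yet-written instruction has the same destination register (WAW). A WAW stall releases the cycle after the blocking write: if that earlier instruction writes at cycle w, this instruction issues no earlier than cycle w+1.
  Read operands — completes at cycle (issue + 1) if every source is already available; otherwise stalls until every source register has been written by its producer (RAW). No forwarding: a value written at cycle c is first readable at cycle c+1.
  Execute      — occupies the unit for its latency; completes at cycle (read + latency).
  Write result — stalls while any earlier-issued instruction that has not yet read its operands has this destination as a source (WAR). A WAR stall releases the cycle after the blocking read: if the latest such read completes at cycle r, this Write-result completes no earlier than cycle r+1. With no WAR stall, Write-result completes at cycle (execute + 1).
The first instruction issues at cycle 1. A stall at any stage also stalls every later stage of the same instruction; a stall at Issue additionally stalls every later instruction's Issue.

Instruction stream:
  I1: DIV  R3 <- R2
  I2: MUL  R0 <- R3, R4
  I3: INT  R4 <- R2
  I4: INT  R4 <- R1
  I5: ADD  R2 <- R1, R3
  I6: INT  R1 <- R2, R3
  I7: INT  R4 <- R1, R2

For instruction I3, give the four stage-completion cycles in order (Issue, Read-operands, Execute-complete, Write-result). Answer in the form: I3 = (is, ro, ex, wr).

I3 = (3, 4, 5, 13)

  I1 | 1 | 2 | 10 | 11
  I2 | 2 | 12 | 16 | 17   RAW R3: wait I1 write@11
  I3 | 3 | 4 | 5 | 13   WAR R4: wait I2 read@12
  I4 | 14 | 15 | 16 | 17   struct: INT busy until I3 writes@13
  I5 | 15 | 16 | 18 | 19
  I6 | 18 | 20 | 21 | 22   struct: INT busy until I4 writes@17 · RAW R2: wait I5 write@19
  I7 | 23 | 24 | 25 | 26   struct: INT busy until I6 writes@22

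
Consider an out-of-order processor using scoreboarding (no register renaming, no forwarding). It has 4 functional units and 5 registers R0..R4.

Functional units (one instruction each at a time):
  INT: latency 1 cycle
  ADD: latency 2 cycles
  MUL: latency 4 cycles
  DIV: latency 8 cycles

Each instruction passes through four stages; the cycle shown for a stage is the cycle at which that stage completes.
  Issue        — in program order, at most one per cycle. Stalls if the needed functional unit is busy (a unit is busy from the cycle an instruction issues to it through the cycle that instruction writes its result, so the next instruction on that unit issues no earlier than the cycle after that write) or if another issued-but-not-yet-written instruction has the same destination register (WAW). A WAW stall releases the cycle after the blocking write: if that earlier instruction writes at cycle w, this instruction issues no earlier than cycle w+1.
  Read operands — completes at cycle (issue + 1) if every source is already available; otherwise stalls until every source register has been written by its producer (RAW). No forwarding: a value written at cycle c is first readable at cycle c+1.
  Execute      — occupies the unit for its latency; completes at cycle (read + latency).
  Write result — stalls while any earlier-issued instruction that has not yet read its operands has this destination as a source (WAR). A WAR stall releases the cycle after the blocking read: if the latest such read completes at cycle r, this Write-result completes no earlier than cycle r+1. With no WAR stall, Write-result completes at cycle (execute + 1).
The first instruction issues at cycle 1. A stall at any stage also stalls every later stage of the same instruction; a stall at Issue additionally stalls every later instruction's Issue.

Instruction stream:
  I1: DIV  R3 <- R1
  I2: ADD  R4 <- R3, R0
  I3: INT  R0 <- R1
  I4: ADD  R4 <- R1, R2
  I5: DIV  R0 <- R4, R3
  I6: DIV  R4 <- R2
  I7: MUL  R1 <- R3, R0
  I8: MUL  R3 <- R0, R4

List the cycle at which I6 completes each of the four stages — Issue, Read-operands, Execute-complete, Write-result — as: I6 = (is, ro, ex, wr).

t=1  I1→DIV
t=2  I1 RO · I2→ADD
t=3  I3→INT
t=4  I3 RO
t=5  I3 EX
t=10  I1 EX
t=11  I1 WR R3
t=12  I2 RO
t=13  I3 WR R0
t=14  I2 EX
t=15  I2 WR R4
t=16  I4→ADD
t=17  I4 RO · I5→DIV
t=19  I4 EX
t=20  I4 WR R4
t=21  I5 RO
t=29  I5 EX
t=30  I5 WR R0
t=31  I6→DIV
t=32  I6 RO · I7→MUL
t=33  I7 RO
t=37  I7 EX
t=38  I7 WR R1
t=39  I8→MUL
t=40  I6 EX
t=41  I6 WR R4
t=42  I8 RO
t=46  I8 EX
t=47  I8 WR R3

I6 = (31, 32, 40, 41)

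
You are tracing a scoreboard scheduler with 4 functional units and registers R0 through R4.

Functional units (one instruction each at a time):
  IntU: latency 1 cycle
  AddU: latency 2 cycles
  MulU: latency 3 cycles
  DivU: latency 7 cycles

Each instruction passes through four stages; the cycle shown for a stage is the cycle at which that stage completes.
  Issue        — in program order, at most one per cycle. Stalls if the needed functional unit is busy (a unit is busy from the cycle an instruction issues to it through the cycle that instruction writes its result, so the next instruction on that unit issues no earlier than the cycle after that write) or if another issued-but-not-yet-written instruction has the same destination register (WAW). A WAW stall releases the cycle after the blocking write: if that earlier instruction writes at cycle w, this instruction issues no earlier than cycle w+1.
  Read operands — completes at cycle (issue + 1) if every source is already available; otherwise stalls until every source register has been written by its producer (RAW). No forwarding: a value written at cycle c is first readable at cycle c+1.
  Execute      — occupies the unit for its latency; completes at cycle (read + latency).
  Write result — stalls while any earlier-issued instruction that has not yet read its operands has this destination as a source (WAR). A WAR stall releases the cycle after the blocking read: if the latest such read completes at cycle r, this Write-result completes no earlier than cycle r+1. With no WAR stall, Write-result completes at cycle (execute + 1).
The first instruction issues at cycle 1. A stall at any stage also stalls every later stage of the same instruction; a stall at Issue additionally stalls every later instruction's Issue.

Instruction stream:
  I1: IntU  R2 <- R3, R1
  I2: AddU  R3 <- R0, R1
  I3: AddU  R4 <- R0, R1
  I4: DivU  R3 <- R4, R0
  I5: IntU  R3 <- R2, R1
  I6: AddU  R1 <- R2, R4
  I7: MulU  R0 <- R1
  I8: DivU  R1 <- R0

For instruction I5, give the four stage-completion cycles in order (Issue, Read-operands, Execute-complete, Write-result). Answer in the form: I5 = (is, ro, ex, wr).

I5 = (21, 22, 23, 24)

[I1] 1/2/3/4
[I2] 2/3/5/6
[I3] 7/8/10/11  (struct: AddU busy until I2 writes@6)
[I4] 8/12/19/20  (RAW R4: wait I3 write@11)
[I5] 21/22/23/24  (WAW R3: wait I4 write@20)
[I6] 22/23/25/26
[I7] 23/27/30/31  (RAW R1: wait I6 write@26)
[I8] 27/32/39/40  (WAW R1: wait I6 write@26; RAW R0: wait I7 write@31)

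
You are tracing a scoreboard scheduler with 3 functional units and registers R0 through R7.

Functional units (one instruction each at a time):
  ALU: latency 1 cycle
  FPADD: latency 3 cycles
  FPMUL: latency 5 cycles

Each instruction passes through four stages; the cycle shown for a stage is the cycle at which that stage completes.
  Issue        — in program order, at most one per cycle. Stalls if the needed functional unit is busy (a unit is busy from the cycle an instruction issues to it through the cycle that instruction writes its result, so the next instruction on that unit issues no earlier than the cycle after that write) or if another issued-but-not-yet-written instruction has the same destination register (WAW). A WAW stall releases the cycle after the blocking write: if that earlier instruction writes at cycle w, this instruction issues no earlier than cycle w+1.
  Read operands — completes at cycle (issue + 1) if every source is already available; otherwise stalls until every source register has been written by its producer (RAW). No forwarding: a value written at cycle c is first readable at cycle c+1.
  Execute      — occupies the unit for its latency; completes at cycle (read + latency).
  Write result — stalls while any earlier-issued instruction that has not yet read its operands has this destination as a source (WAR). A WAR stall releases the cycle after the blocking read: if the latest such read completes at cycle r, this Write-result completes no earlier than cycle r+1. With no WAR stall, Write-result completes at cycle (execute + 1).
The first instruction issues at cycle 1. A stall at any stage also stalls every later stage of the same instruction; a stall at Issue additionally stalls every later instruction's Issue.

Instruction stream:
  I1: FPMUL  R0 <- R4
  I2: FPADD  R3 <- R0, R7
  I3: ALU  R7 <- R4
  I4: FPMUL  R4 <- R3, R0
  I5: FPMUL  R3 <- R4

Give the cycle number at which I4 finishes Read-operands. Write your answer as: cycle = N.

cycle = 14

c1: I1→FPMUL
c2: I1 RO; I2→FPADD
c3: I3→ALU
c4: I3 RO
c5: I3 EX
c7: I1 EX
c8: I1 WR R0
c9: I2 RO; I4→FPMUL
c10: I3 WR R7
c12: I2 EX
c13: I2 WR R3
c14: I4 RO
c19: I4 EX
c20: I4 WR R4
c21: I5→FPMUL
c22: I5 RO
c27: I5 EX
c28: I5 WR R3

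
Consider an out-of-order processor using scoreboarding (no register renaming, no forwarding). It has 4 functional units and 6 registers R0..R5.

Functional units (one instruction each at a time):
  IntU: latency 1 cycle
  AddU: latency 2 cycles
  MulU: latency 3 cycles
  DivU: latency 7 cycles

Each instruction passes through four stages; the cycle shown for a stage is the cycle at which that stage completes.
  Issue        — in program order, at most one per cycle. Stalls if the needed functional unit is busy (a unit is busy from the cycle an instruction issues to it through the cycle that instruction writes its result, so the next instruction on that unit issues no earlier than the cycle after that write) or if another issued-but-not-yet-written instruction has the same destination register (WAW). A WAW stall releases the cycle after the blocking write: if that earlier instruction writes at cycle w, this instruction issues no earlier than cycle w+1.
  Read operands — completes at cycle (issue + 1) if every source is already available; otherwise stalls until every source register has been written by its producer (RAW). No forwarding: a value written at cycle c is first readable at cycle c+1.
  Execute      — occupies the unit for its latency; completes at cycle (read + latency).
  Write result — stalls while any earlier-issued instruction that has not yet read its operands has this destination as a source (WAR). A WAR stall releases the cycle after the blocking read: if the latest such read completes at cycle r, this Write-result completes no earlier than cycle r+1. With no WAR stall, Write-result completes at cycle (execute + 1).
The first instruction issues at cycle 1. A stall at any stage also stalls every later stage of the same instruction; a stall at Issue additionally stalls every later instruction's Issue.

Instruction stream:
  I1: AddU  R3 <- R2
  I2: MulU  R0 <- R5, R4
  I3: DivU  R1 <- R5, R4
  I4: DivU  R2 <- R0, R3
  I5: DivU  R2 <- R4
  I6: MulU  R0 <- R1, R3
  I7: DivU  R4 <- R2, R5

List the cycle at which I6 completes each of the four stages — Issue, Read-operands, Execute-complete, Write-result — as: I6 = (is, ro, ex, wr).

  I1 | 1 | 2 | 4 | 5
  I2 | 2 | 3 | 6 | 7
  I3 | 3 | 4 | 11 | 12
  I4 | 13 | 14 | 21 | 22   struct: DivU busy until I3 writes@12
  I5 | 23 | 24 | 31 | 32   struct: DivU busy until I4 writes@22
  I6 | 24 | 25 | 28 | 29
  I7 | 33 | 34 | 41 | 42   struct: DivU busy until I5 writes@32

I6 = (24, 25, 28, 29)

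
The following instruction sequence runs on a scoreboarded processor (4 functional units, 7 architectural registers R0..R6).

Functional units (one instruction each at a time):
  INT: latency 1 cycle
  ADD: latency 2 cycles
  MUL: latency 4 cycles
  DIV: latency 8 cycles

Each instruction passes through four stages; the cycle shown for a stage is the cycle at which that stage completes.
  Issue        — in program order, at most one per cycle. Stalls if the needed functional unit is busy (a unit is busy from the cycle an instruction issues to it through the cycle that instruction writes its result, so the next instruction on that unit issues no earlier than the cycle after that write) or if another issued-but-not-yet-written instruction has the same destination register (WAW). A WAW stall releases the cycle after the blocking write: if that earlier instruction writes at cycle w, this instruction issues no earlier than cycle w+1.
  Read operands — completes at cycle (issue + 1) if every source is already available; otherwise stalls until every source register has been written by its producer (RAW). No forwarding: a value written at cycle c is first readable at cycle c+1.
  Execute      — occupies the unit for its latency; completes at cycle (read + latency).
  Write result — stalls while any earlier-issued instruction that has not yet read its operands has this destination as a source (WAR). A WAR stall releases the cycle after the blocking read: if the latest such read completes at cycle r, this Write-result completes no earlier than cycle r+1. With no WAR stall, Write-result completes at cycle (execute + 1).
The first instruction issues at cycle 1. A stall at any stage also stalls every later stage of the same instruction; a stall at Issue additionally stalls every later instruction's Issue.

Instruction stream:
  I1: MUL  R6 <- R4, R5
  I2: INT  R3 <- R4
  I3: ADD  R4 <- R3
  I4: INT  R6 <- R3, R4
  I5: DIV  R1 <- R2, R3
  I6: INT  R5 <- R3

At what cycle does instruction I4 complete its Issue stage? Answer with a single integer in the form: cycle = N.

cycle = 8

[1] I1 issues→MUL
[2] I1 reads · I2 issues→INT
[3] I2 reads · I3 issues→ADD
[4] I2 exec-done
[5] I2 writes R3
[6] I1 exec-done · I3 reads
[7] I1 writes R6
[8] I3 exec-done · I4 issues→INT
[9] I3 writes R4 · I5 issues→DIV
[10] I4 reads · I5 reads
[11] I4 exec-done
[12] I4 writes R6
[13] I6 issues→INT
[14] I6 reads
[15] I6 exec-done
[16] I6 writes R5
[18] I5 exec-done
[19] I5 writes R1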